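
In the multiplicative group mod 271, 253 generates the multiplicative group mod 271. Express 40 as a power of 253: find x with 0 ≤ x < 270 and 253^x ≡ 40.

74

Baby-step giant-step with m = ceil(sqrt(270)) = 17.
Baby table (253^j mod 271 for j=0..16):
  0:1  1:253  2:53  3:130  4:99  5:115  6:98  7:133
  8:45  9:3  10:217  11:159  12:119  13:26  14:74  15:23
  16:128
Giant step factor: 253^(-17) ≡ 269 (mod 271).
Scan 40·269^i mod 271 for i = 0, 1, …:
  i=0: 40   i=1: 191   i=2: 160   i=3: 222
  i=4: 98
Match at i=4, j=6: x = 4·17 + 6 = 74.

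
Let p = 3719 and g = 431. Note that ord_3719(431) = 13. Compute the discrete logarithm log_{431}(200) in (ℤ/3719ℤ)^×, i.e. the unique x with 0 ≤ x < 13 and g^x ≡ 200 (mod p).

Successive powers of 431 modulo 3719:
  431^0=1  431^1=431  431^2=3530  431^3=359  431^4=2250  431^5=2810
  431^6=2435  431^7=727  431^8=941  431^9=200
So 431^9 ≡ 200 (mod 3719), giving x = 9.

9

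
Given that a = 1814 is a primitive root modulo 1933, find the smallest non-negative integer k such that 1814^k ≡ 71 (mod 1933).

1584

Baby-step giant-step with m = ceil(sqrt(1932)) = 44.
Baby table (1814^j mod 1933 for j=0..43):
  0:1  1:1814  2:630  3:417  4:635  5:1755  6:1852  7:1907
  8:1161  9:1017  10:756  11:887  12:762  13:173  14:676  15:742
  16:620  17:1607  18:134  19:1451  20:1301  21:1754  22:38  23:1277
  24:744  25:382  26:934  27:968  28:788  29:945  30:1592  31:1919
  32:1666  33:845  34:1894  35:775  36:559  37:1134  38:364  39:1143
  40:1226  41:1014  42:1113  43:930
Giant step factor: 1814^(-44) ≡ 336 (mod 1933).
Scan 71·336^i mod 1933 for i = 0, 1, …:
  i=0: 71   i=1: 660   i=2: 1398   i=3: 9
  i=4: 1091   i=5: 1239   i=6: 709   i=7: 465
  i=8: 1600   i=9: 226     …   i=35: 1444
  i=36: 1
Match at i=36, j=0: k = 36·44 + 0 = 1584.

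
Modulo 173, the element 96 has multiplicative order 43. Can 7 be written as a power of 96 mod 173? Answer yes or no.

no

7 ∈ ⟨96⟩ iff 7^43 ≡ 1 (mod 173), since |⟨96⟩| = 43.
7^43 mod 173 = 93.
Since 93 ≠ 1, 7 does not lie in the subgroup.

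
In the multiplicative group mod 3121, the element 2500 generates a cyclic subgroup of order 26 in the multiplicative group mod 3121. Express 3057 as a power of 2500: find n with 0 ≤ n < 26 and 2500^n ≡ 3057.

6

Successive powers of 2500 modulo 3121:
  2500^0=1  2500^1=2500  2500^2=1758  2500^3=632  2500^4=774  2500^5=3101
  2500^6=3057
So 2500^6 ≡ 3057 (mod 3121), giving n = 6.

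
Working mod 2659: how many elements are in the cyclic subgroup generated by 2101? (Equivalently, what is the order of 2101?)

1329

The order of 2101 must divide p − 1 = 2658 = 2 · 3 · 443.
Divisors: 1, 2, 3, 6, 443, 886, 1329, 2658.
Check each in increasing order: 2101^1 ≡ 2101;  2101^2 ≡ 261;  2101^3 ≡ 607;  2101^6 ≡ 1507;  2101^443 ≡ 1755;  2101^886 ≡ 903;  2101^1329 ≡ 1.
Smallest exponent giving 1 is 1329.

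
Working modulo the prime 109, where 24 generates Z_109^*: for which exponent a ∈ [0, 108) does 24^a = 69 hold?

43

Baby-step giant-step with m = ceil(sqrt(108)) = 11.
Baby table (24^j mod 109 for j=0..10):
  0:1  1:24  2:31  3:90  4:89  5:65  6:34  7:53
  8:73  9:8  10:83
Giant step factor: 24^(-11) ≡ 40 (mod 109).
Scan 69·40^i mod 109 for i = 0, 1, …:
  i=0: 69   i=1: 35   i=2: 92   i=3: 83
Match at i=3, j=10: a = 3·11 + 10 = 43.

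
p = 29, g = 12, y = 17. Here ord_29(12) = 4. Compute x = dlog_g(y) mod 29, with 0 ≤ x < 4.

Successive powers of 12 modulo 29:
  12^0=1  12^1=12  12^2=28  12^3=17
So 12^3 ≡ 17 (mod 29), giving x = 3.

3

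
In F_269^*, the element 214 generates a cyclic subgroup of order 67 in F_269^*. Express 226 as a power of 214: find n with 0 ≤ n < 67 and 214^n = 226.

Baby-step giant-step with m = ceil(sqrt(67)) = 9.
Baby table (214^j mod 269 for j=0..8):
  0:1  1:214  2:66  3:136  4:52  5:99  6:204  7:78
  8:14
Giant step factor: 214^(-9) ≡ 80 (mod 269).
Scan 226·80^i mod 269 for i = 0, 1, …:
  i=0: 226   i=1: 57   i=2: 256   i=3: 36
  i=4: 190   i=5: 136
Match at i=5, j=3: n = 5·9 + 3 = 48.

48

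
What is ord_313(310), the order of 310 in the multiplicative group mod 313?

78

The order of 310 must divide p − 1 = 312 = 2^3 · 3 · 13.
Divisors: 1, 2, 3, 4, 6, 8, 12, 13, 24, 26, 39, 52, 78, 104, 156, 312.
Check each in increasing order: 310^1 ≡ 310;  310^2 ≡ 9;  310^3 ≡ 286;  310^4 ≡ 81;  310^6 ≡ 103;  310^8 ≡ 301;  310^12 ≡ 280;  310^13 ≡ 99;  310^24 ≡ 150;  310^26 ≡ 98;  310^39 ≡ 312;  310^52 ≡ 214;  310^78 ≡ 1.
Smallest exponent giving 1 is 78.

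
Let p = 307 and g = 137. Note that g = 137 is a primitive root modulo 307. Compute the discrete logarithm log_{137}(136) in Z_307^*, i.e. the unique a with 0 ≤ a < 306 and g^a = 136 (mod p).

Baby-step giant-step with m = ceil(sqrt(306)) = 18.
Baby table (137^j mod 307 for j=0..17):
  0:1  1:137  2:42  3:228  4:229  5:59  6:101  7:22
  8:251  9:3  10:104  11:126  12:70  13:73  14:177  15:303
  16:66  17:139
Giant step factor: 137^(-18) ≡ 273 (mod 307).
Scan 136·273^i mod 307 for i = 0, 1, …:
  i=0: 136   i=1: 288   i=2: 32   i=3: 140
  i=4: 152   i=5: 51   i=6: 108   i=7: 12
  i=8: 206   i=9: 57     …   i=15: 271
  i=16: 303
Match at i=16, j=15: a = 16·18 + 15 = 303.

303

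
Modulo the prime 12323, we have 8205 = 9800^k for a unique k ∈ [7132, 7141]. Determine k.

Compute 9800^7132 mod 12323 = 8205, then multiply by 9800 repeatedly:
  9800^7132=8205
Found 8205 at exponent 7132.

7132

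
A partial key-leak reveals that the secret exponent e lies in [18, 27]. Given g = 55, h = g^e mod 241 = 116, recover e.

18

Compute 55^18 mod 241 = 116, then multiply by 55 repeatedly:
  55^18=116
Found 116 at exponent 18.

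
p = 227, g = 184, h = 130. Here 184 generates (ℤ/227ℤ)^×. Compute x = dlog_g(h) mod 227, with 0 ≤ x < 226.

173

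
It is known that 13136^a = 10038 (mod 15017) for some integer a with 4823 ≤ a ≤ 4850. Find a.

Compute 13136^4823 mod 15017 = 7965, then multiply by 13136 repeatedly:
  13136^4823=7965  13136^4824=4801  13136^4825=9553  13136^4826=6156  13136^4827=13688
  13136^4828=7027  13136^4829=12190  13136^4830=1569  13136^4831=7060  13136^4832=10185
  13136^4833=3707  13136^4834=10038
Found 10038 at exponent 4834.

4834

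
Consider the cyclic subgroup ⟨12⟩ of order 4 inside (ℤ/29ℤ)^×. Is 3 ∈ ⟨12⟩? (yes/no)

⟨12⟩ has order 4; its elements mod 29 are {1, 12, 17, 28}.
3 is not in this set.

no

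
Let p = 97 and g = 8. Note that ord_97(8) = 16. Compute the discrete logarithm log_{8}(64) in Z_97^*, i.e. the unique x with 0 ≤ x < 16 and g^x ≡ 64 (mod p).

Successive powers of 8 modulo 97:
  8^0=1  8^1=8  8^2=64
So 8^2 ≡ 64 (mod 97), giving x = 2.

2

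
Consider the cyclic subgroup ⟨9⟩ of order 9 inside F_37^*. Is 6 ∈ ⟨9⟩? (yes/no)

no

6 ∈ ⟨9⟩ iff 6^9 ≡ 1 (mod 37), since |⟨9⟩| = 9.
6^9 mod 37 = 6.
Since 6 ≠ 1, 6 does not lie in the subgroup.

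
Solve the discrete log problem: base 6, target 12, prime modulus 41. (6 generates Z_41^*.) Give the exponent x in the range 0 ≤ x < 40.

27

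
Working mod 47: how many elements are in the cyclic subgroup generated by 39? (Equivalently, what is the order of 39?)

The order of 39 must divide p − 1 = 46 = 2 · 23.
Divisors: 1, 2, 23, 46.
Check each in increasing order: 39^1 ≡ 39;  39^2 ≡ 17;  39^23 ≡ 46;  39^46 ≡ 1.
Smallest exponent giving 1 is 46.

46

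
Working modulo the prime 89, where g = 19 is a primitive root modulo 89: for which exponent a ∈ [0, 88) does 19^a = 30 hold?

Baby-step giant-step with m = ceil(sqrt(88)) = 10.
Baby table (19^j mod 89 for j=0..9):
  0:1  1:19  2:5  3:6  4:25  5:30  6:36  7:61
  8:2  9:38
Giant step factor: 19^(-10) ≡ 9 (mod 89).
Scan 30·9^i mod 89 for i = 0, 1, …:
  i=0: 30
Match at i=0, j=5: a = 0·10 + 5 = 5.

5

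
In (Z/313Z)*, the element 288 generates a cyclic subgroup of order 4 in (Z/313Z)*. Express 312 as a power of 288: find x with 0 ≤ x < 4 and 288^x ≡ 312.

2

Successive powers of 288 modulo 313:
  288^0=1  288^1=288  288^2=312
So 288^2 ≡ 312 (mod 313), giving x = 2.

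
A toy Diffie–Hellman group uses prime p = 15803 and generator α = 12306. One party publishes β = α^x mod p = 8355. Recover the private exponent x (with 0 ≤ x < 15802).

Baby-step giant-step with m = ceil(sqrt(15802)) = 126.
Baby table (12306^j mod 15803 for j=0..125):
  0:1  1:12306  2:13290  3:1493  4:9772  5:9205  6:826  7:3427
  8:10258  9:584  10:12142  11:2087  12:2747  13:1965  14:2700  15:8294
  16:10190  17:1335  18:9193  19:11184  20:1977  21:8145  22:9744  23:12303
  24:7978  25:9032  26:5293  27:11495  28:4817  29:949  30:15780  31:1416
  32:10390  33:13070  34:12289  35:9527  36:12608  37:194  38:1111  39:2371
  40:5188  41:15211  42:31  43:2214  44:1112  45:14677  46:2675  47:901
  48:9803  49:11419  50:1938  51:2301  52:12933  53:1485  54:6142  55:13506
  56:4685  57:4266  58:15633  59:9779  60:529  61:14841  62:13878  63:15450
  64:1807  65:2121  66:10273  67:11341  68:6053  69:8679  70:7100  71:13616
  72:15090  73:12290  74:6030  75:10095  76:1687  77:10883  78:11576  79:6014
  80:2835  81:10289  82:2798  83:13254  84:961  85:5422  86:2866  87:12503
  88:3910  89:12128  90:3636  91:6323  92:12669  93:8119  94:5848  95:14429
  96:766  97:7808  98:3008  99:5822  100:10533  101:2892  102:596  103:1784
  104:3537  105:4860  106:8608  107:2539  108:2403  109:3905  110:13810  111:398
  112:14661  113:11218  114:9503  115:1718  116:13097  117:12688  118:4888  119:5510
  120:11190  121:12601  122:8870  123:2899  124:7723  125:15799
Giant step factor: 12306^(-126) ≡ 15298 (mod 15803).
Scan 8355·15298^i mod 15803 for i = 0, 1, …:
  i=0: 8355   i=1: 126   i=2: 15385   i=3: 5651
  i=4: 6588   i=5: 7493   i=6: 8755   i=7: 3565
  i=8: 1217   i=9: 1732     …   i=14: 4207
  i=15: 8870
Match at i=15, j=122: x = 15·126 + 122 = 2012.

2012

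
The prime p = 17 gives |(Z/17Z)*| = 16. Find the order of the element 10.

16

The order of 10 must divide p − 1 = 16 = 2^4.
Divisors: 1, 2, 4, 8, 16.
Check each in increasing order: 10^1 ≡ 10;  10^2 ≡ 15;  10^4 ≡ 4;  10^8 ≡ 16;  10^16 ≡ 1.
Smallest exponent giving 1 is 16.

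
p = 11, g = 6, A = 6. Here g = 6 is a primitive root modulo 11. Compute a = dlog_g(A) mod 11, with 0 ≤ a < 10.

1

Successive powers of 6 modulo 11:
  6^0=1  6^1=6
So 6^1 ≡ 6 (mod 11), giving a = 1.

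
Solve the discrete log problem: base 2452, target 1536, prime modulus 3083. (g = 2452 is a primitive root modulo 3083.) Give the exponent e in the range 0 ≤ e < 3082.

2219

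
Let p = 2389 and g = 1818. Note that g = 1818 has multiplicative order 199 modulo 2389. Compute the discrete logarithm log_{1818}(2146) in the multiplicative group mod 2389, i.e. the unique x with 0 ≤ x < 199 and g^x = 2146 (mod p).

Baby-step giant-step with m = ceil(sqrt(199)) = 15.
Baby table (1818^j mod 2389 for j=0..14):
  0:1  1:1818  2:1137  3:581  4:320  5:1233  6:712  7:1967
  8:2062  9:375  10:885  11:1133  12:476  13:550  14:1298
Giant step factor: 1818^(-15) ≡ 1266 (mod 2389).
Scan 2146·1266^i mod 2389 for i = 0, 1, …:
  i=0: 2146   i=1: 543   i=2: 1795   i=3: 531
  i=4: 937   i=5: 1298
Match at i=5, j=14: x = 5·15 + 14 = 89.

89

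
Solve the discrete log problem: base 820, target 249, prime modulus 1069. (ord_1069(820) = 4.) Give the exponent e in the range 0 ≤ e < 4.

Successive powers of 820 modulo 1069:
  820^0=1  820^1=820  820^2=1068  820^3=249
So 820^3 ≡ 249 (mod 1069), giving e = 3.

3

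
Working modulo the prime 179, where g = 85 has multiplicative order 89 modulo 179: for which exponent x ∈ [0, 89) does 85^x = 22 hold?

75

Baby-step giant-step with m = ceil(sqrt(89)) = 10.
Baby table (85^j mod 179 for j=0..9):
  0:1  1:85  2:65  3:155  4:108  5:51  6:39  7:93
  8:29  9:138
Giant step factor: 85^(-10) ≡ 49 (mod 179).
Scan 22·49^i mod 179 for i = 0, 1, …:
  i=0: 22   i=1: 4   i=2: 17   i=3: 117
  i=4: 5   i=5: 66   i=6: 12   i=7: 51
Match at i=7, j=5: x = 7·10 + 5 = 75.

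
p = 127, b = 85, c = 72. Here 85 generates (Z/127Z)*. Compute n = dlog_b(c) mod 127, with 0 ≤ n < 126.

34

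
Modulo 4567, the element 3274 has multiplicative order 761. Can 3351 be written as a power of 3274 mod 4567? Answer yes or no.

no

3351 ∈ ⟨3274⟩ iff 3351^761 ≡ 1 (mod 4567), since |⟨3274⟩| = 761.
3351^761 mod 4567 = 3454.
Since 3454 ≠ 1, 3351 does not lie in the subgroup.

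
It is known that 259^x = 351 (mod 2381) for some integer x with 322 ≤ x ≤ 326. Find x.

Compute 259^322 mod 2381 = 351, then multiply by 259 repeatedly:
  259^322=351
Found 351 at exponent 322.

322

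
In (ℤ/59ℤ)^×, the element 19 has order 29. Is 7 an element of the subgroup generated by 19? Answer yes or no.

yes

7 ∈ ⟨19⟩ iff 7^29 ≡ 1 (mod 59), since |⟨19⟩| = 29.
7^29 mod 59 = 1.
Since 1 = 1, 7 lies in the subgroup.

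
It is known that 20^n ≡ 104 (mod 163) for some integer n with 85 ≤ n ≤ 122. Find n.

108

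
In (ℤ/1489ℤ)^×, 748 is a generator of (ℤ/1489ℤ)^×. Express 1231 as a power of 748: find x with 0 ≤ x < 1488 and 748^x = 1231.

Baby-step giant-step with m = ceil(sqrt(1488)) = 39.
Baby table (748^j mod 1489 for j=0..38):
  0:1  1:748  2:1129  3:229  4:57  5:944  6:326  7:1141
  8:271  9:204  10:714  11:1010  12:557  13:1205  14:495  15:988
  16:480  17:191  18:1413  19:1223  20:558  21:464  22:135  23:1217
  24:537  25:1135  26:250  27:875  28:829  29:668  30:849  31:738
  32:1094  33:851  34:745  35:374  36:1309  37:859  38:773
Giant step factor: 748^(-39) ≡ 1183 (mod 1489).
Scan 1231·1183^i mod 1489 for i = 0, 1, …:
  i=0: 1231   i=1: 31   i=2: 937   i=3: 655
  i=4: 585   i=5: 1159   i=6: 1217
Match at i=6, j=23: x = 6·39 + 23 = 257.

257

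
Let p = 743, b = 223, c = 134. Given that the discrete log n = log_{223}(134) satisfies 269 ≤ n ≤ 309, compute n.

307

Compute 223^269 mod 743 = 397, then multiply by 223 repeatedly:
  223^269=397  223^270=114  223^271=160  223^272=16  223^273=596
  223^274=654  223^275=214  223^276=170  223^277=17  223^278=76
  223^279=602  223^280=506  223^281=645  223^282=436  223^283=638
  223^284=361  223^285=259  223^286=546  223^287=649  223^288=585
  223^289=430  223^290=43  223^291=673  223^292=736  223^293=668
  223^294=364  223^295=185  223^296=390  223^297=39  223^298=524
  223^299=201  223^300=243  223^301=693  223^302=738  223^303=371
  223^304=260  223^305=26  223^306=597  223^307=134
Found 134 at exponent 307.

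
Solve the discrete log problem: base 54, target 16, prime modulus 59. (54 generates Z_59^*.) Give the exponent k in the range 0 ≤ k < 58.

20

Baby-step giant-step with m = ceil(sqrt(58)) = 8.
Baby table (54^j mod 59 for j=0..7):
  0:1  1:54  2:25  3:52  4:35  5:2  6:49  7:50
Giant step factor: 54^(-8) ≡ 21 (mod 59).
Scan 16·21^i mod 59 for i = 0, 1, …:
  i=0: 16   i=1: 41   i=2: 35
Match at i=2, j=4: k = 2·8 + 4 = 20.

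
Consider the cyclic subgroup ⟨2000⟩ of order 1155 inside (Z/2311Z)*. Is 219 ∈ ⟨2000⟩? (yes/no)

no

219 ∈ ⟨2000⟩ iff 219^1155 ≡ 1 (mod 2311), since |⟨2000⟩| = 1155.
219^1155 mod 2311 = 2310.
Since 2310 ≠ 1, 219 does not lie in the subgroup.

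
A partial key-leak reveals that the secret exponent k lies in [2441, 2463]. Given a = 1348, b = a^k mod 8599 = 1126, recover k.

2448

Compute 1348^2441 mod 8599 = 4374, then multiply by 1348 repeatedly:
  1348^2441=4374  1348^2442=5837  1348^2443=191  1348^2444=8097  1348^2445=2625
  1348^2446=4311  1348^2447=6903  1348^2448=1126
Found 1126 at exponent 2448.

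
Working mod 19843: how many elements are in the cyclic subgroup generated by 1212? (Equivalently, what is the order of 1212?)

19842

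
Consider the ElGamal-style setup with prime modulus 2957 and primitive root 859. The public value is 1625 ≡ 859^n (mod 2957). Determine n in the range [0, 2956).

Baby-step giant-step with m = ceil(sqrt(2956)) = 55.
Baby table (859^j mod 2957 for j=0..54):
  0:1  1:859  2:1588  3:915  4:2380  5:1133  6:394  7:1348
  8:1745  9:2713  10:351  11:2852  12:1472  13:1809  14:1506  15:1445
  16:2272  17:28  18:396  19:109  20:1964  21:1586  22:2154  23:2161
  24:2260  25:1548  26:2039  27:957  28:17  29:2775  30:383  31:770
  32:2019  33:1519  34:784  35:2217  36:95  37:1766  38:53  39:1172
  40:1368  41:1183  42:1946  43:909  44:183  45:476  46:818  47:1853
  48:861  49:349  50:1134  51:1253  52:2936  53:2660  54:2136
Giant step factor: 859^(-55) ≡ 269 (mod 2957).
Scan 1625·269^i mod 2957 for i = 0, 1, …:
  i=0: 1625   i=1: 2446   i=2: 1520   i=3: 814
  i=4: 148   i=5: 1371   i=6: 2131   i=7: 2538
  i=8: 2612   i=9: 1819     …   i=31: 2369
  i=32: 1506
Match at i=32, j=14: n = 32·55 + 14 = 1774.

1774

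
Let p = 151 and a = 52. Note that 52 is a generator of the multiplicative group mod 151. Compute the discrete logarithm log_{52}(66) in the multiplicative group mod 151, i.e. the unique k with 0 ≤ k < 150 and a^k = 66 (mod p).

Baby-step giant-step with m = ceil(sqrt(150)) = 13.
Baby table (52^j mod 151 for j=0..12):
  0:1  1:52  2:137  3:27  4:45  5:75  6:125  7:7
  8:62  9:53  10:38  11:13  12:72
Giant step factor: 52^(-13) ≡ 112 (mod 151).
Scan 66·112^i mod 151 for i = 0, 1, …:
  i=0: 66   i=1: 144   i=2: 122   i=3: 74
  i=4: 134   i=5: 59   i=6: 115   i=7: 45
Match at i=7, j=4: k = 7·13 + 4 = 95.

95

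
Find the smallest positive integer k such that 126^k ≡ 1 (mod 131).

The order of 126 must divide p − 1 = 130 = 2 · 5 · 13.
Divisors: 1, 2, 5, 10, 13, 26, 65, 130.
Check each in increasing order: 126^1 ≡ 126;  126^2 ≡ 25;  126^5 ≡ 19;  126^10 ≡ 99;  126^13 ≡ 70;  126^26 ≡ 53;  126^65 ≡ 130;  126^130 ≡ 1.
Smallest exponent giving 1 is 130.

130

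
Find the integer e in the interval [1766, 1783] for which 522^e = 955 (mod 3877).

Compute 522^1766 mod 3877 = 940, then multiply by 522 repeatedly:
  522^1766=940  522^1767=2178  522^1768=955
Found 955 at exponent 1768.

1768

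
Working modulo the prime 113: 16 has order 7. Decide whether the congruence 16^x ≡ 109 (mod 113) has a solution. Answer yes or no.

yes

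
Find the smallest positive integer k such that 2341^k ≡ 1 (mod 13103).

6551

The order of 2341 must divide p − 1 = 13102 = 2 · 6551.
Divisors: 1, 2, 6551, 13102.
Check each in increasing order: 2341^1 ≡ 2341;  2341^2 ≡ 3227;  2341^6551 ≡ 1.
Smallest exponent giving 1 is 6551.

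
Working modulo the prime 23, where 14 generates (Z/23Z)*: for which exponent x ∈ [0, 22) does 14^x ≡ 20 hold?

17

Successive powers of 14 modulo 23:
  14^0=1  14^1=14  14^2=12  14^3=7  14^4=6  14^5=15
  14^6=3  14^7=19  14^8=13  14^9=21  14^10=18  14^11=22
  14^12=9  14^13=11  14^14=16  14^15=17  14^16=8  14^17=20
So 14^17 ≡ 20 (mod 23), giving x = 17.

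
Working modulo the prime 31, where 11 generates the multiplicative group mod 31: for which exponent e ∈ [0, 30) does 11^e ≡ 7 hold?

Successive powers of 11 modulo 31:
  11^0=1  11^1=11  11^2=28  11^3=29  11^4=9  11^5=6
  11^6=4  11^7=13  11^8=19  11^9=23  11^10=5  11^11=24
  11^12=16  11^13=21  11^14=14  11^15=30  11^16=20  11^17=3
  11^18=2  11^19=22  11^20=25  11^21=27  11^22=18  11^23=12
  11^24=8  11^25=26  11^26=7
So 11^26 ≡ 7 (mod 31), giving e = 26.

26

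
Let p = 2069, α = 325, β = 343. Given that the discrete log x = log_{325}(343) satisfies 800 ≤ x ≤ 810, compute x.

800

Compute 325^800 mod 2069 = 343, then multiply by 325 repeatedly:
  325^800=343
Found 343 at exponent 800.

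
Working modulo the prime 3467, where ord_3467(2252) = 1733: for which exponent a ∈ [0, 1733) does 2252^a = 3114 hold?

743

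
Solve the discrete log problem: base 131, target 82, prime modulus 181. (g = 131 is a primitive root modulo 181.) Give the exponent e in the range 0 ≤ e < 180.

Baby-step giant-step with m = ceil(sqrt(180)) = 14.
Baby table (131^j mod 181 for j=0..13):
  0:1  1:131  2:147  3:71  4:70  5:120  6:154  7:83
  8:13  9:74  10:101  11:18  12:5  13:112
Giant step factor: 131^(-14) ≡ 33 (mod 181).
Scan 82·33^i mod 181 for i = 0, 1, …:
  i=0: 82   i=1: 172   i=2: 65   i=3: 154
Match at i=3, j=6: e = 3·14 + 6 = 48.

48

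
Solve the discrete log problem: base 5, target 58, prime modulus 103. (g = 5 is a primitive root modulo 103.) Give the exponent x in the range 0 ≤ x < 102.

28

Baby-step giant-step with m = ceil(sqrt(102)) = 11.
Baby table (5^j mod 103 for j=0..10):
  0:1  1:5  2:25  3:22  4:7  5:35  6:72  7:51
  8:49  9:39  10:92
Giant step factor: 5^(-11) ≡ 88 (mod 103).
Scan 58·88^i mod 103 for i = 0, 1, …:
  i=0: 58   i=1: 57   i=2: 72
Match at i=2, j=6: x = 2·11 + 6 = 28.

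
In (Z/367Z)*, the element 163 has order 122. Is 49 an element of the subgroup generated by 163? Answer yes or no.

yes

49 ∈ ⟨163⟩ iff 49^122 ≡ 1 (mod 367), since |⟨163⟩| = 122.
49^122 mod 367 = 1.
Since 1 = 1, 49 lies in the subgroup.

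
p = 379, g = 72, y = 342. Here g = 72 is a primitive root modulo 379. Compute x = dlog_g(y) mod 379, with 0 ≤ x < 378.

111

Baby-step giant-step with m = ceil(sqrt(378)) = 20.
Baby table (72^j mod 379 for j=0..19):
  0:1  1:72  2:257  3:312  4:103  5:215  6:320  7:300
  8:376  9:163  10:366  11:201  12:70  13:113  14:177  15:237
  16:9  17:269  18:39  19:155
Giant step factor: 72^(-20) ≡ 305 (mod 379).
Scan 342·305^i mod 379 for i = 0, 1, …:
  i=0: 342   i=1: 85   i=2: 153   i=3: 48
  i=4: 238   i=5: 201
Match at i=5, j=11: x = 5·20 + 11 = 111.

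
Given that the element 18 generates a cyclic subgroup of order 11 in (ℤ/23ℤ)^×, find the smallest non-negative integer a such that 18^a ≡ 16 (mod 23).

Successive powers of 18 modulo 23:
  18^0=1  18^1=18  18^2=2  18^3=13  18^4=4  18^5=3
  18^6=8  18^7=6  18^8=16
So 18^8 ≡ 16 (mod 23), giving a = 8.

8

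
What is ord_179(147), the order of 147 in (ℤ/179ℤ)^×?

89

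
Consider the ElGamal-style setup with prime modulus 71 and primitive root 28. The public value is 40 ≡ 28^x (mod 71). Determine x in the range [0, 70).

52

Baby-step giant-step with m = ceil(sqrt(70)) = 9.
Baby table (28^j mod 71 for j=0..8):
  0:1  1:28  2:3  3:13  4:9  5:39  6:27  7:46
  8:10
Giant step factor: 28^(-9) ≡ 53 (mod 71).
Scan 40·53^i mod 71 for i = 0, 1, …:
  i=0: 40   i=1: 61   i=2: 38   i=3: 26
  i=4: 29   i=5: 46
Match at i=5, j=7: x = 5·9 + 7 = 52.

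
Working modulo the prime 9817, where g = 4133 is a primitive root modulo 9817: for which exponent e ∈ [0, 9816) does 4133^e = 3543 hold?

Baby-step giant-step with m = ceil(sqrt(9816)) = 100.
Baby table (4133^j mod 9817 for j=0..99):
  0:1  1:4133  2:109  3:8732  4:2064  5:9356  6:9002  7:8653
  8:9335  9:745  10:6364  11:2669  12:6486  13:6228  14:150  15:1479
  16:6533  17:4139  18:5273  19:9386  20:5371  21:2106  22:6236  23:3763
  24:2351  25:7670  26:1017  27:1585  28:2866  29:5876  30:8067  31:2379
  32:5590  33:4069  34:656  35:1756  36:2785  37:4881  38:9055  39:1911
  40:5295  41:2142  42:7769  43:7687  44:2559  45:3438  46:4055  47:1696
  48:230  49:8158  50:5436  51:5692  52:3504  53:1957  54:8890  55:7156
  56:6944  57:4461  58:987  59:5216  60:9413  61:8975  62:5049  63:6392
  64:589  65:9538  66:5299  67:8857  68:8205  69:3347  70:998  71:1594
  72:795  73:6857  74:8119  75:1321  76:1441  77:6551  78:9814  79:7235
  80:9490  81:3255  82:3625  83:1383  84:2445  85:3492  86:1446  87:7582
  88:542  89:1810  90:176  91:950  92:9367  93:5380  94:35  95:7217
  96:3815  97:1293  98:3521  99:3499
Giant step factor: 4133^(-100) ≡ 8407 (mod 9817).
Scan 3543·8407^i mod 9817 for i = 0, 1, …:
  i=0: 3543   i=1: 1223   i=2: 3362   i=3: 1191
  i=4: 9214   i=5: 5968   i=6: 8106   i=7: 7345
  i=8: 485   i=9: 3340     …   i=68: 8619
  i=69: 656
Match at i=69, j=34: e = 69·100 + 34 = 6934.

6934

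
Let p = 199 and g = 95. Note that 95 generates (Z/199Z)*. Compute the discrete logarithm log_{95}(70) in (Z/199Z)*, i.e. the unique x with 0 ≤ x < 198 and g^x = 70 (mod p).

2

Baby-step giant-step with m = ceil(sqrt(198)) = 15.
Baby table (95^j mod 199 for j=0..14):
  0:1  1:95  2:70  3:83  4:124  5:39  6:123  7:143
  8:53  9:60  10:128  11:21  12:5  13:77  14:151
Giant step factor: 95^(-15) ≡ 82 (mod 199).
Scan 70·82^i mod 199 for i = 0, 1, …:
  i=0: 70
Match at i=0, j=2: x = 0·15 + 2 = 2.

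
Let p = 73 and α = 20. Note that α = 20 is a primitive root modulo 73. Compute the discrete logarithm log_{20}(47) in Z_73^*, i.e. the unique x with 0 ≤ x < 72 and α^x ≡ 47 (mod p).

23

Baby-step giant-step with m = ceil(sqrt(72)) = 9.
Baby table (20^j mod 73 for j=0..8):
  0:1  1:20  2:35  3:43  4:57  5:45  6:24  7:42
  8:37
Giant step factor: 20^(-9) ≡ 22 (mod 73).
Scan 47·22^i mod 73 for i = 0, 1, …:
  i=0: 47   i=1: 12   i=2: 45
Match at i=2, j=5: x = 2·9 + 5 = 23.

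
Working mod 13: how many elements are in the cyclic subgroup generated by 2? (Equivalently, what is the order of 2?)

The order of 2 must divide p − 1 = 12 = 2^2 · 3.
Divisors: 1, 2, 3, 4, 6, 12.
Check each in increasing order: 2^1 ≡ 2;  2^2 ≡ 4;  2^3 ≡ 8;  2^4 ≡ 3;  2^6 ≡ 12;  2^12 ≡ 1.
Smallest exponent giving 1 is 12.

12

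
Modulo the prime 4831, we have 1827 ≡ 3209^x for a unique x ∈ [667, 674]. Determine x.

670

Compute 3209^667 mod 4831 = 3321, then multiply by 3209 repeatedly:
  3209^667=3321  3209^668=4734  3209^669=2742  3209^670=1827
Found 1827 at exponent 670.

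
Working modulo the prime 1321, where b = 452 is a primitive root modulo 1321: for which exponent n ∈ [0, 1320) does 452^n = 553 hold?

20

Successive powers of 452 modulo 1321:
  452^0=1  452^1=452  452^2=870  452^3=903  452^4=1288  452^5=936
  452^6=352  452^7=584  452^8=1089  452^9=816  452^10=273  452^11=543
  452^12=1051  452^13=813  452^14=238  452^15=575  452^16=984  452^17=912
  452^18=72  452^19=840  452^20=553
So 452^20 ≡ 553 (mod 1321), giving n = 20.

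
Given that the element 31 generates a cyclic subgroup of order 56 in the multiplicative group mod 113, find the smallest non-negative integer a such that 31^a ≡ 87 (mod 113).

13

Successive powers of 31 modulo 113:
  31^0=1  31^1=31  31^2=57  31^3=72  31^4=85  31^5=36
  31^6=99  31^7=18  31^8=106  31^9=9  31^10=53  31^11=61
  31^12=83  31^13=87
So 31^13 ≡ 87 (mod 113), giving a = 13.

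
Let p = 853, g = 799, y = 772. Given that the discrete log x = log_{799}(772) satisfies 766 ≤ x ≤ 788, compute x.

774

Compute 799^766 mod 853 = 23, then multiply by 799 repeatedly:
  799^766=23  799^767=464  799^768=534  799^769=166  799^770=419
  799^771=405  799^772=308  799^773=428  799^774=772
Found 772 at exponent 774.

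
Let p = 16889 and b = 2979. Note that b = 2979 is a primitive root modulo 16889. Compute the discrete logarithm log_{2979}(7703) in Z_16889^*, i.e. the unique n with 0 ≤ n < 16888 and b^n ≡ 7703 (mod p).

Baby-step giant-step with m = ceil(sqrt(16888)) = 130.
Baby table (2979^j mod 16889 for j=0..129):
  0:1  1:2979  2:7716  3:35  4:2931  5:16725  6:1225  7:1251
  8:11149  9:9097  10:10007  11:1768  12:14393  13:12465  14:11213  15:13974
  16:14050  17:4008  18:16198  19:1969  20:5168  21:9593  22:1359  23:11990
  24:14864  25:13787  26:14314  27:13570  28:9653  29:11209  30:2058  31:75
  32:3868  33:4474  34:2625  35:268  36:4589  37:7430  38:9380  39:8614
  40:6715  41:7409  42:14377  43:15468  44:5980  45:13414  46:932  47:6632
  48:13487  49:15731  50:12563  51:16042  52:10137  53:591  54:4133  55:126
  56:3796  57:9543  58:4410  59:14637  60:13114  61:2349  62:5625  63:2987
  64:14659  65:11096  66:3211  67:6395  68:16802  69:11051  70:4268  71:13844
  72:15227  73:14268  74:11648  75:9386  76:9599  77:2344  78:7619  79:15074
  80:14484  81:13330  82:4031  83:270  84:10547  85:5973  86:9450  87:14476
  88:6387  89:9859  90:16879  91:3988  92:7285  93:16539  94:4468  95:1640
  96:4639  97:4379  98:6733  99:10364  100:1264  101:16098  102:8071  103:10462
  104:6093  105:12261  106:11501  107:10587  108:6910  109:14088  110:15876  111:5404
  112:3299  113:15212  114:3361  115:14131  116:8861  117:16301  118:4804  119:6133
  120:13198  121:16139  122:11987  123:5927  124:7528  125:14209  126:4777  127:10145
  128:7534  129:15194
Giant step factor: 2979^(-130) ≡ 5699 (mod 16889).
Scan 7703·5699^i mod 16889 for i = 0, 1, …:
  i=0: 7703   i=1: 4886   i=2: 12242   i=3: 15588
  i=4: 16761   i=5: 13644   i=6: 200   i=7: 8237
  i=8: 8132   i=9: 852     …   i=61: 9482
  i=62: 10007
Match at i=62, j=10: n = 62·130 + 10 = 8070.

8070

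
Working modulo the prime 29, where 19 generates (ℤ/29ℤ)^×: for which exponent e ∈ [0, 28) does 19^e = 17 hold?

21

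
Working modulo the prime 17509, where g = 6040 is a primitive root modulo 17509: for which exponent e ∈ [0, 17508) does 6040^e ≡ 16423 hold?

Baby-step giant-step with m = ceil(sqrt(17508)) = 133.
Baby table (6040^j mod 17509 for j=0..132):
  0:1  1:6040  2:10353  3:7481  4:12020  5:8486  6:6597  7:12905
  8:13641  9:11795  10:15188  11:5869  12:10544  13:5527  14:10926  15:1619
  16:8738  17:5394  18:13020  19:7881  20:11778  21:53  22:4958  23:5930
  24:11295  25:6736  26:12033  27:16970  28:1114  29:5104  30:12320  31:17059
  32:13404  33:16053  34:12787  35:1281  36:15771  37:7880  38:5738  39:7209
  40:14986  41:11419  42:2809  43:139  44:16637  45:3329  46:6828  47:7425
  48:6451  49:6515  50:7877  51:5127  52:11168  53:10052  54:10377  55:12369
  56:15366  57:12940  58:14933  59:6461  60:14388  61:6353  62:9901  63:8805
  64:7367  65:6311  66:1347  67:11704  68:8327  69:9232  70:12624  71:14774
  72:9096  73:14107  74:7486  75:7202  76:7724  77:8984  78:2969  79:3544
  80:9762  81:9677  82:4038  83:16992  84:11431  85:5253  86:1812  87:1355
  88:7497  89:3606  90:16553  91:3730  92:12626  93:9345  94:12293  95:11560
  96:14017  97:6665  98:3409  99:17285  100:12742  101:9625  102:5120  103:3906
  104:7617  105:10537  106:15774  107:8491  108:1779  109:12143  110:16028  111:1859
  112:5091  113:3836  114:5033  115:3696  116:17374  117:7523  118:3065  119:5587
  120:5637  121:9984  122:2364  123:8725  124:14419  125:994  126:15682  127:13099
  128:12298  129:6742  130:13255  131:9052  132:10982
Giant step factor: 6040^(-133) ≡ 1956 (mod 17509).
Scan 16423·1956^i mod 17509 for i = 0, 1, …:
  i=0: 16423   i=1: 11882   i=2: 6749   i=3: 16767
  i=4: 1895   i=5: 12221   i=6: 4491   i=7: 12387
  i=8: 14025   i=9: 13806     …   i=23: 14443
  i=24: 8491
Match at i=24, j=107: e = 24·133 + 107 = 3299.

3299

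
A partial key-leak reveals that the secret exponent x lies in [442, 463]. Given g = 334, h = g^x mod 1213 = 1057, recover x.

456

Compute 334^442 mod 1213 = 388, then multiply by 334 repeatedly:
  334^442=388  334^443=1014  334^444=249  334^445=682  334^446=957
  334^447=619  334^448=536  334^449=713  334^450=394  334^451=592
  334^452=9  334^453=580  334^454=853  334^455=1060  334^456=1057
Found 1057 at exponent 456.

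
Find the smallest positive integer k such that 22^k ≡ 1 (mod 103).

The order of 22 must divide p − 1 = 102 = 2 · 3 · 17.
Divisors: 1, 2, 3, 6, 17, 34, 51, 102.
Check each in increasing order: 22^1 ≡ 22;  22^2 ≡ 72;  22^3 ≡ 39;  22^6 ≡ 79;  22^17 ≡ 102;  22^34 ≡ 1.
Smallest exponent giving 1 is 34.

34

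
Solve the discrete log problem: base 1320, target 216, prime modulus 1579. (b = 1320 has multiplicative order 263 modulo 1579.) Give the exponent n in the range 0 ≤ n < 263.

79

Baby-step giant-step with m = ceil(sqrt(263)) = 17.
Baby table (1320^j mod 1579 for j=0..16):
  0:1  1:1320  2:763  3:1337  4:1097  5:97  6:141  7:1377
  8:211  9:616  10:1514  11:1045  12:933  13:1519  14:1329  15:11
  16:309
Giant step factor: 1320^(-17) ≡ 130 (mod 1579).
Scan 216·130^i mod 1579 for i = 0, 1, …:
  i=0: 216   i=1: 1237   i=2: 1331   i=3: 919
  i=4: 1045
Match at i=4, j=11: n = 4·17 + 11 = 79.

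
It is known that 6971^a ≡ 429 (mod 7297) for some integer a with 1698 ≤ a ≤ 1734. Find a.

1734

Compute 6971^1698 mod 7297 = 5114, then multiply by 6971 repeatedly:
  6971^1698=5114  6971^1699=3849  6971^1700=310  6971^1701=1098  6971^1702=6902
  6971^1703=4721  6971^1704=621  6971^1705=1870  6971^1706=3328  6971^1707=2325
  6971^1708=938  6971^1709=686  6971^1710=2571  6971^1711=1009  6971^1712=6728
  6971^1713=3069  6971^1714=6492  6971^1715=7035  6971^1716=5145  6971^1717=1040
  6971^1718=3919  6971^1719=6678  6971^1720=4775  6971^1721=4908  6971^1722=5332
  6971^1723=5751  6971^1724=503  6971^1725=3853  6971^1726=6303  6971^1727=2976
  6971^1728=325  6971^1729=3505  6971^1730=2999  6971^1731=124  6971^1732=3358
  6971^1733=7139  6971^1734=429
Found 429 at exponent 1734.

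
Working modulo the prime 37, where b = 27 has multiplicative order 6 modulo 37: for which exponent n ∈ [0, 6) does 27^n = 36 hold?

Successive powers of 27 modulo 37:
  27^0=1  27^1=27  27^2=26  27^3=36
So 27^3 ≡ 36 (mod 37), giving n = 3.

3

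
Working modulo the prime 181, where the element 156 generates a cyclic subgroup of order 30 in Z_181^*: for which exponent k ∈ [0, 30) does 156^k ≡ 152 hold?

29

Successive powers of 156 modulo 181:
  156^0=1  156^1=156  156^2=82  156^3=122  156^4=27  156^5=49
  156^6=42  156^7=36  156^8=5  156^9=56  156^10=48  156^11=67
  156^12=135  156^13=64  156^14=29  156^15=180  156^16=25  156^17=99
  156^18=59  156^19=154  156^20=132  156^21=139  156^22=145  156^23=176
  156^24=125  156^25=133  156^26=114  156^27=46  156^28=117  156^29=152
So 156^29 ≡ 152 (mod 181), giving k = 29.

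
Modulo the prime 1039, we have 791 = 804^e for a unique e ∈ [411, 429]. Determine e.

422

Compute 804^411 mod 1039 = 571, then multiply by 804 repeatedly:
  804^411=571  804^412=885  804^413=864  804^414=604  804^415=403
  804^416=883  804^417=295  804^418=288  804^419=894  804^420=827
  804^421=987  804^422=791
Found 791 at exponent 422.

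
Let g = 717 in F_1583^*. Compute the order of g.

791

The order of 717 must divide p − 1 = 1582 = 2 · 7 · 113.
Divisors: 1, 2, 7, 14, 113, 226, 791, 1582.
Check each in increasing order: 717^1 ≡ 717;  717^2 ≡ 1197;  717^7 ≡ 366;  717^14 ≡ 984;  717^113 ≡ 1304;  717^226 ≡ 274;  717^791 ≡ 1.
Smallest exponent giving 1 is 791.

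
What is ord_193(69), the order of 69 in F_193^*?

32

The order of 69 must divide p − 1 = 192 = 2^6 · 3.
Divisors: 1, 2, 3, 4, 6, 8, 12, 16, 24, 32, 48, 64, 96, 192.
Check each in increasing order: 69^1 ≡ 69;  69^2 ≡ 129;  69^3 ≡ 23;  69^4 ≡ 43;  69^6 ≡ 143;  69^8 ≡ 112;  69^12 ≡ 184;  69^16 ≡ 192;  69^24 ≡ 81;  69^32 ≡ 1.
Smallest exponent giving 1 is 32.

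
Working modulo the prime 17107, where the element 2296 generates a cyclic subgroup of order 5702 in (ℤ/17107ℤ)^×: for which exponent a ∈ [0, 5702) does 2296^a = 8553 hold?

1154

Baby-step giant-step with m = ceil(sqrt(5702)) = 76.
Baby table (2296^j mod 17107 for j=0..75):
  0:1  1:2296  2:2660  3:161  4:10409  5:585  6:8814  7:16470
  8:8650  9:16280  10:85  11:6983  12:3709  13:13685  14:12308  15:15511
  16:13589  17:14283  18:16756  19:15240  20:7225  21:11917  22:7339  23:17056
  24:2653  25:1196  26:8896  27:16565  28:4379  29:12375  30:15380  31:3632
  32:7963  33:12772  34:3114  35:16125  36:3452  37:5251  38:12968  39:8348
  40:7168  41:794  42:9682  43:7879  44:8085  45:2065  46:2601  47:1553
  48:7432  49:8193  50:10535  51:16169  52:1834  53:2542  54:2945  55:4455
  56:15801  57:12256  58:15868  59:12125  60:5911  61:5805  62:1927  63:10786
  64:10827  65:2321  66:8739  67:15340  68:14434  69:4205  70:6332  71:14429
  72:9832  73:10139  74:13624  75:9108
Giant step factor: 2296^(-76) ≡ 14093 (mod 17107).
Scan 8553·14093^i mod 17107 for i = 0, 1, …:
  i=0: 8553   i=1: 1507   i=2: 8364   i=3: 6622
  i=4: 5161   i=5: 12116   i=6: 5821   i=7: 7288
  i=8: 16463   i=9: 7925     …   i=14: 4582
  i=15: 12308
Match at i=15, j=14: a = 15·76 + 14 = 1154.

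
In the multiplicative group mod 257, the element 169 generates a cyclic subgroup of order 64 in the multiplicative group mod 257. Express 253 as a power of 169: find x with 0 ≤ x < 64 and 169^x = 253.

24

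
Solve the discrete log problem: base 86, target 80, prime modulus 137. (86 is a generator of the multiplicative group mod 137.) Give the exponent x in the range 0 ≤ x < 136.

57

Baby-step giant-step with m = ceil(sqrt(136)) = 12.
Baby table (86^j mod 137 for j=0..11):
  0:1  1:86  2:135  3:102  4:4  5:70  6:129  7:134
  8:16  9:6  10:105  11:125
Giant step factor: 86^(-12) ≡ 15 (mod 137).
Scan 80·15^i mod 137 for i = 0, 1, …:
  i=0: 80   i=1: 104   i=2: 53   i=3: 110
  i=4: 6
Match at i=4, j=9: x = 4·12 + 9 = 57.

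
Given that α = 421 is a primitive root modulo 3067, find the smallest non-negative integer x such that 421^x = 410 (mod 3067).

1896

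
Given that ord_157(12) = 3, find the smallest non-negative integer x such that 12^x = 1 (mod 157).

0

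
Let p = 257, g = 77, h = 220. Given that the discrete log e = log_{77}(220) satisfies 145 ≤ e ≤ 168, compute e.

147

Compute 77^145 mod 257 = 155, then multiply by 77 repeatedly:
  77^145=155  77^146=113  77^147=220
Found 220 at exponent 147.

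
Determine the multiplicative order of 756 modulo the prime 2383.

794

The order of 756 must divide p − 1 = 2382 = 2 · 3 · 397.
Divisors: 1, 2, 3, 6, 397, 794, 1191, 2382.
Check each in increasing order: 756^1 ≡ 756;  756^2 ≡ 1999;  756^3 ≡ 422;  756^6 ≡ 1742;  756^397 ≡ 2382;  756^794 ≡ 1.
Smallest exponent giving 1 is 794.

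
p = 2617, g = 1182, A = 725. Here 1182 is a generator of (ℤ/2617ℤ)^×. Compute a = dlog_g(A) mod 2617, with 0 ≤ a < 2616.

72

Baby-step giant-step with m = ceil(sqrt(2616)) = 52.
Baby table (1182^j mod 2617 for j=0..51):
  0:1  1:1182  2:2263  3:292  4:2317  5:1312  6:1520  7:1378
  8:1022  9:1567  10:1975  11:86  12:2206  13:960  14:1559  15:370
  16:301  17:2487  18:743  19:1531  20:1295  21:2362  22:2162  23:1292
  24:1433  25:607  26:416  27:2333  28:1905  29:1090  30:816  31:1456
  32:1623  33:125  34:1198  35:239  36:2479  37:1755  38:1746  39:1576
  40:2145  41:2134  42:2217  43:877  44:282  45:965  46:2235  47:1217
  48:1761  49:987  50:2069  51:1280
Giant step factor: 1182^(-52) ≡ 1951 (mod 2617).
Scan 725·1951^i mod 2617 for i = 0, 1, …:
  i=0: 725   i=1: 1295
Match at i=1, j=20: a = 1·52 + 20 = 72.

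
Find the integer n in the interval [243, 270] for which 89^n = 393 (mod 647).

263

Compute 89^243 mod 647 = 130, then multiply by 89 repeatedly:
  89^243=130  89^244=571  89^245=353  89^246=361  89^247=426
  89^248=388  89^249=241  89^250=98  89^251=311  89^252=505
  89^253=302  89^254=351  89^255=183  89^256=112  89^257=263
  89^258=115  89^259=530  89^260=586  89^261=394  89^262=128
  89^263=393
Found 393 at exponent 263.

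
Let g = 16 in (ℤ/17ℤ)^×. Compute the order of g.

2

The order of 16 must divide p − 1 = 16 = 2^4.
Divisors: 1, 2, 4, 8, 16.
Check each in increasing order: 16^1 ≡ 16;  16^2 ≡ 1.
Smallest exponent giving 1 is 2.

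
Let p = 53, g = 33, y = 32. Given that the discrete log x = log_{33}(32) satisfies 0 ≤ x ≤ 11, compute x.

7

Compute 33^0 mod 53 = 1, then multiply by 33 repeatedly:
  33^0=1  33^1=33  33^2=29  33^3=3  33^4=46
  33^5=34  33^6=9  33^7=32
Found 32 at exponent 7.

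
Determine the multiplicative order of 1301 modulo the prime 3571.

102

The order of 1301 must divide p − 1 = 3570 = 2 · 3 · 5 · 7 · 17.
Divisors: 1, 2, 3, 5, 6, 7, 10, 14, 15, 17, 21, 30, 34, 35, 42, 51, 70, 85, 102, 105, 119, 170, 210, 238, 255, 357, 510, 595, 714, 1190, 1785, 3570.
Check each in increasing order: 1301^1 ≡ 1301;  1301^2 ≡ 3518;  1301^3 ≡ 2467;  1301^5 ≡ 1376;  1301^6 ≡ 1105;  1301^7 ≡ 2063;  1301^10 ≡ 746;  1301^14 ≡ 2908;  1301^15 ≡ 1619;  1301^17 ≡ 3468;  1301^21 ≡ 3495;  1301^30 ≡ 47;  1301^34 ≡ 3467;  1301^35 ≡ 394;  1301^42 ≡ 2205;  1301^51 ≡ 3570;  1301^70 ≡ 1683;  1301^85 ≡ 104;  1301^102 ≡ 1.
Smallest exponent giving 1 is 102.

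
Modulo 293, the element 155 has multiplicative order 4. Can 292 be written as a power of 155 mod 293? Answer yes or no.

yes

292 ∈ ⟨155⟩ iff 292^4 ≡ 1 (mod 293), since |⟨155⟩| = 4.
292^4 mod 293 = 1.
Since 1 = 1, 292 lies in the subgroup.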